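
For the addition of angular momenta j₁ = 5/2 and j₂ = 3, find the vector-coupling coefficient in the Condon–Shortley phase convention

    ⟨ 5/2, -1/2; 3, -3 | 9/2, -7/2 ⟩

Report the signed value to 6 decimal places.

triangle: 1!×4!×5!/11! = 2880/39916800
(j±m)!: 2!×3!×0!×6!×1!×8! = 348364800
prefactor² = (2J+1)×Δ×N² = 2764800/11
  k=0: +1/(0!×1!×3!×0!×1!×5!) = 1/720
Σ = 1/720  ⇒  CG² = 2764800/11×1/720² = 16/33
CG = +√(16/33) = +0.696311

+√(16/33) ≈ +0.696311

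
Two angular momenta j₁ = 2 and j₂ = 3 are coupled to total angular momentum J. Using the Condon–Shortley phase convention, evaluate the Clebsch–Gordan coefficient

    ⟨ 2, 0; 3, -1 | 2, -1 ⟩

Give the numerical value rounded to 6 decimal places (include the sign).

−√(1/7) = -0.377964

√[5·3!1!3!/8! · 2!2!2!4!1!3!] = √(36/7)
  +(−1)^1/∏(1,2,1,1,0,2)! = -1/4  (running -1/4)
  +(−1)^2/∏(2,1,0,0,1,3)! = 1/12  (running -1/6)
⟨..|..⟩ = √(36/7)·(-1/6) = -0.377964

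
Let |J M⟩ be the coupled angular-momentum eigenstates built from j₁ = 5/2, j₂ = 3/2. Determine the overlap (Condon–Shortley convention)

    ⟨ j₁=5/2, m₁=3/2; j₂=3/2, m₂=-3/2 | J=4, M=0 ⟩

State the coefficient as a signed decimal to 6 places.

√[9·0!5!3!/9! · 4!1!0!3!4!4!] = √(10368/7)
  +(−1)^0/∏(0,0,1,0,4,3)! = 1/144  (running 1/144)
⟨..|..⟩ = √(10368/7)·(1/144) = +0.267261

+√(1/14) ≈ +0.267261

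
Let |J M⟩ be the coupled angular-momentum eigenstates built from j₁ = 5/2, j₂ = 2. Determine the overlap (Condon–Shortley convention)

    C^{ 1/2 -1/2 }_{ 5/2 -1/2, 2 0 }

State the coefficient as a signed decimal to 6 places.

j₁+j₂−J=4  J+j₁−j₂=1  J−j₁+j₂=0  j₁+j₂+J+1=6
(j₁±m₁, j₂±m₂, J±M) = (2,3,2,2,0,1)
P² = 16/5
sum k=2..2:
  [2] +1/4 = 1/4
S = 1/4
C² = P²·S² = 1/5 ; C = +0.447214

+0.447214  (= +√(1/5))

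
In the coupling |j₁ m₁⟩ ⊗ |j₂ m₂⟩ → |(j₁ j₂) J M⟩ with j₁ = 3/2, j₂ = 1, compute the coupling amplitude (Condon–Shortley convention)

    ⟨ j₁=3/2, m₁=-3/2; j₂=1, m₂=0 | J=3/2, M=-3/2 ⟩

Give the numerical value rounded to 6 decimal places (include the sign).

triangle: 1!×2!×1!/5! = 2/120
(j±m)!: 0!×3!×1!×1!×0!×3! = 36
prefactor² = (2J+1)×Δ×N² = 12/5
  k=1: −1/(1!×0!×2!×0!×0!×1!) = -1/2
Σ = -1/2  ⇒  CG² = 12/5×(-1/2)² = 3/5
CG = −√(3/5) = -0.774597

−√(3/5) ≈ -0.774597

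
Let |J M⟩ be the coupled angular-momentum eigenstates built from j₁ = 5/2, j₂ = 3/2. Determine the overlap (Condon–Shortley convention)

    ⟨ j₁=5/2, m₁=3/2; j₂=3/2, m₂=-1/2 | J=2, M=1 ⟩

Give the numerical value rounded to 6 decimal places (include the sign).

+0.154303  (= +√(1/42))

j₁+j₂−J=2  J+j₁−j₂=3  J−j₁+j₂=1  j₁+j₂+J+1=7
(j₁±m₁, j₂±m₂, J±M) = (4,1,1,2,3,1)
P² = 24/7
sum k=0..1:
  [0] +1/4 = 1/4
  [1] −1/6 = -1/6
S = 1/12
C² = P²·S² = 1/42 ; C = +0.154303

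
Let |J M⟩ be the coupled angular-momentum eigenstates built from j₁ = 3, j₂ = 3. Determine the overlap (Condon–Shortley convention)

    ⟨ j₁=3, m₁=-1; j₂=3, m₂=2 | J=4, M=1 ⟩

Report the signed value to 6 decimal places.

+√(16/77) = +0.455842

√[9·2!4!4!/11! · 2!4!5!1!5!3!] = √(82944/77)
  +(−1)^1/∏(1,1,3,4,1,0)! = -1/144  (running -1/144)
  +(−1)^2/∏(2,0,2,3,2,1)! = 1/48  (running 1/72)
⟨..|..⟩ = √(82944/77)·(1/72) = +0.455842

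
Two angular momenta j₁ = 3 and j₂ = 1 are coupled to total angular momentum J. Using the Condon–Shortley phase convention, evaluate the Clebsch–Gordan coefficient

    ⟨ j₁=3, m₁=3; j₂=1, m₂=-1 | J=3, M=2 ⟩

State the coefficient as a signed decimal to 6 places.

+√(1/4) = +0.500000

√[7·1!5!1!/8! · 6!0!0!2!5!1!] = √(3600)
  +(−1)^0/∏(0,1,0,0,5,1)! = 1/120  (running 1/120)
⟨..|..⟩ = √(3600)·(1/120) = +0.500000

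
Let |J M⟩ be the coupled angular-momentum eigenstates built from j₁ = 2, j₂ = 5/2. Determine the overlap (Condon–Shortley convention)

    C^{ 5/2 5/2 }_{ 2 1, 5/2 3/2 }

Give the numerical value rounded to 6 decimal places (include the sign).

j₁+j₂−J=2  J+j₁−j₂=2  J−j₁+j₂=3  j₁+j₂+J+1=8
(j₁±m₁, j₂±m₂, J±M) = (3,1,4,1,5,0)
P² = 432/7
sum k=1..1:
  [1] −1/12 = -1/12
S = -1/12
C² = P²·S² = 3/7 ; C = -0.654654

−√(3/7) = -0.654654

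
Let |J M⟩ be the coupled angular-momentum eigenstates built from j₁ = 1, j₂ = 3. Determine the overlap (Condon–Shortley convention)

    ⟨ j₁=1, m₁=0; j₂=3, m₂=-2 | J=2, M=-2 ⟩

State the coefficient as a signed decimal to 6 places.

−√(5/21) = -0.487950

triangle: 2!·0!·4!/7! = 48/5040
(j±m)!: 1!·1!·1!·5!·0!·4! = 2880
prefactor² = (2J+1)·Δ·N² = 960/7
  k=1: −1/(1!·1!·0!·0!·0!·4!) = -1/24
Σ = -1/24  ⇒  CG² = 960/7·(-1/24)² = 5/21
CG = −√(5/21) = -0.487950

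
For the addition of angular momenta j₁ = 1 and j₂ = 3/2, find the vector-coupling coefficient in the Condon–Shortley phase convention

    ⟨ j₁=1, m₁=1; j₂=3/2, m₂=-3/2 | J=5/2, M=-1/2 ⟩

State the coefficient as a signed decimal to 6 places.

triangle: 0!×2!×3!/6! = 12/720
(j±m)!: 2!×0!×0!×3!×2!×3! = 144
prefactor² = (2J+1)×Δ×N² = 72/5
  k=0: +1/(0!×0!×0!×0!×2!×3!) = 1/12
Σ = 1/12  ⇒  CG² = 72/5×1/12² = 1/10
CG = +√(1/10) = +0.316228

+0.316228  (= +√(1/10))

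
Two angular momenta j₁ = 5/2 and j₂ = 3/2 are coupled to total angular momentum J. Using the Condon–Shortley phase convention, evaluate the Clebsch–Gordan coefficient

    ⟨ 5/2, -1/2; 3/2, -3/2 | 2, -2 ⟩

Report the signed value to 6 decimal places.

+√(1/7) ≈ +0.377964

j₁+j₂−J=2  J+j₁−j₂=3  J−j₁+j₂=1  j₁+j₂+J+1=7
(j₁±m₁, j₂±m₂, J±M) = (2,3,0,3,0,4)
P² = 144/7
sum k=0..0:
  [0] +1/12 = 1/12
S = 1/12
C² = P²·S² = 1/7 ; C = +0.377964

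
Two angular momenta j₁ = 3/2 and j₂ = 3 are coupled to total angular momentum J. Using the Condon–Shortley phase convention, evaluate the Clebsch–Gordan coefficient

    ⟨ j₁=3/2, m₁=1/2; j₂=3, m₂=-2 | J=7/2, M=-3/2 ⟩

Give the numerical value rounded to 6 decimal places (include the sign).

triangle: 1!*2!*5!/9! = 240/362880
(j±m)!: 2!*1!*1!*5!*2!*5! = 57600
prefactor² = (2J+1)*Δ*N² = 6400/21
  k=0: +1/(0!*1!*1!*1!*1!*4!) = 1/24
  k=1: −1/(1!*0!*0!*0!*2!*5!) = -1/240
Σ = 3/80  ⇒  CG² = 6400/21*3/80² = 3/7
CG = +√(3/7) = +0.654654

+√(3/7) ≈ +0.654654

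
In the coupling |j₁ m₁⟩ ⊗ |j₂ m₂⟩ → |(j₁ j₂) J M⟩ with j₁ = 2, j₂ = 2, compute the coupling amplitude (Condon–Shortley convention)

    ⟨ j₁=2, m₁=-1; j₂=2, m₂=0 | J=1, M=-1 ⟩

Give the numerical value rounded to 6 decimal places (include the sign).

+0.547723  (= +√(3/10))

j₁+j₂−J=3  J+j₁−j₂=1  J−j₁+j₂=1  j₁+j₂+J+1=6
(j₁±m₁, j₂±m₂, J±M) = (1,3,2,2,0,2)
P² = 6/5
sum k=2..2:
  [2] +1/2 = 1/2
S = 1/2
C² = P²·S² = 3/10 ; C = +0.547723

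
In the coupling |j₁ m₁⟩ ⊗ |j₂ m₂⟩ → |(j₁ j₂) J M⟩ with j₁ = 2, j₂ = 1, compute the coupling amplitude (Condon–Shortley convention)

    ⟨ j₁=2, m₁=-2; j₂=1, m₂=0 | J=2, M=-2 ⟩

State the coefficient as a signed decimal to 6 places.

j₁+j₂−J=1  J+j₁−j₂=3  J−j₁+j₂=1  j₁+j₂+J+1=6
(j₁±m₁, j₂±m₂, J±M) = (0,4,1,1,0,4)
P² = 24
sum k=1..1:
  [1] −1/6 = -1/6
S = -1/6
C² = P²·S² = 2/3 ; C = -0.816497

-0.816497  (= −√(2/3))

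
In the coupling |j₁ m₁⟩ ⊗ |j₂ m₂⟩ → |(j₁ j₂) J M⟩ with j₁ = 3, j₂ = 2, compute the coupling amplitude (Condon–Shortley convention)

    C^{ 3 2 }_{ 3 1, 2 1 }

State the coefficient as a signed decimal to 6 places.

√[7·2!4!2!/9! · 4!2!3!1!5!1!] = √(64)
  +(−1)^1/∏(1,1,1,2,3,0)! = -1/12  (running -1/12)
  +(−1)^2/∏(2,0,0,1,4,1)! = 1/48  (running -1/16)
⟨..|..⟩ = √(64)·(-1/16) = -0.500000

−√(1/4) ≈ -0.500000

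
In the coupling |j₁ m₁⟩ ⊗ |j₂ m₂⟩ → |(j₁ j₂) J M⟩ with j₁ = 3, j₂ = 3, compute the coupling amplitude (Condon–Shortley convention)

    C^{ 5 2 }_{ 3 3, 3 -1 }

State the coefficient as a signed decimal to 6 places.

√[11·1!5!5!/12! · 6!0!2!4!7!3!] = √(345600)
  +(−1)^0/∏(0,1,0,2,5,3)! = 1/1440  (running 1/1440)
⟨..|..⟩ = √(345600)·(1/1440) = +0.408248

+0.408248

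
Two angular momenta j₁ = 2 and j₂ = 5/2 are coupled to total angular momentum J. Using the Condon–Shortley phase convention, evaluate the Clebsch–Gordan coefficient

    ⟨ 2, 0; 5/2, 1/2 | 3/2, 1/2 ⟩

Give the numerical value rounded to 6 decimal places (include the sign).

triangle: 3!×1!×2!/7! = 12/5040
(j±m)!: 2!×2!×3!×2!×2!×1! = 96
prefactor² = (2J+1)×Δ×N² = 32/35
  k=1: −1/(1!×2!×1!×2!×0!×0!) = -1/4
  k=2: +1/(2!×1!×0!×1!×1!×1!) = 1/2
Σ = 1/4  ⇒  CG² = 32/35×1/4² = 2/35
CG = +√(2/35) = +0.239046

+√(2/35) = +0.239046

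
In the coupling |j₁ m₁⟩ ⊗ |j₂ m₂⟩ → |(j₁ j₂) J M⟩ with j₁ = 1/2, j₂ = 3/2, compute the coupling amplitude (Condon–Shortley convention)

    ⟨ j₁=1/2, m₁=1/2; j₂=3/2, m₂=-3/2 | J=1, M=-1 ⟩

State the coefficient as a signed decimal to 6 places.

√[3·1!0!2!/4! · 1!0!0!3!0!2!] = √(3)
  +(−1)^0/∏(0,1,0,0,0,2)! = 1/2  (running 1/2)
⟨..|..⟩ = √(3)·(1/2) = +0.866025

+√(3/4) = +0.866025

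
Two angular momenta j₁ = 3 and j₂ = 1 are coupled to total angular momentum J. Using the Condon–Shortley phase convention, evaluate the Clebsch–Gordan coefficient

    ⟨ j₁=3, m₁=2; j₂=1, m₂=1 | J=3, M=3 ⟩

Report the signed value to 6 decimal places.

triangle: 1!·5!·1!/8! = 120/40320
(j±m)!: 5!·1!·2!·0!·6!·0! = 172800
prefactor² = (2J+1)·Δ·N² = 3600
  k=1: −1/(1!·0!·0!·1!·5!·0!) = -1/120
Σ = -1/120  ⇒  CG² = 3600·(-1/120)² = 1/4
CG = −√(1/4) = -0.500000

-0.500000  (= −√(1/4))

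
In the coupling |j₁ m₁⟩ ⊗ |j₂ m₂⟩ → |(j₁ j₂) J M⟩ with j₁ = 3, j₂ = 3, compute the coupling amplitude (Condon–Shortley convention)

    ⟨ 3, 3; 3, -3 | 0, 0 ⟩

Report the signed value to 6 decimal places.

+0.377964  (= +√(1/7))

√[1·6!0!0!/7! · 6!0!0!6!0!0!] = √(518400/7)
  +(−1)^0/∏(0,6,0,0,0,0)! = 1/720  (running 1/720)
⟨..|..⟩ = √(518400/7)·(1/720) = +0.377964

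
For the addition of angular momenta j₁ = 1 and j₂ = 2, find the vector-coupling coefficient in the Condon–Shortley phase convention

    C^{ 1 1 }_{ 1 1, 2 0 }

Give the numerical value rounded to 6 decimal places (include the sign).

j₁+j₂−J=2  J+j₁−j₂=0  J−j₁+j₂=2  j₁+j₂+J+1=5
(j₁±m₁, j₂±m₂, J±M) = (2,0,2,2,2,0)
P² = 8/5
sum k=0..0:
  [0] +1/4 = 1/4
S = 1/4
C² = P²·S² = 1/10 ; C = +0.316228

+0.316228  (= +√(1/10))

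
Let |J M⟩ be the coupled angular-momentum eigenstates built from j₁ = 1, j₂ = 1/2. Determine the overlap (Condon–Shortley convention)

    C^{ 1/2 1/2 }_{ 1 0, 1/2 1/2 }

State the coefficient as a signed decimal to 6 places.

-0.577350  (= −√(1/3))

triangle: 1!×1!×0!/3! = 1/6
(j±m)!: 1!×1!×1!×0!×1!×0! = 1
prefactor² = (2J+1)×Δ×N² = 1/3
  k=1: −1/(1!×0!×0!×0!×1!×0!) = -1
Σ = -1  ⇒  CG² = 1/3×(-1)² = 1/3
CG = −√(1/3) = -0.577350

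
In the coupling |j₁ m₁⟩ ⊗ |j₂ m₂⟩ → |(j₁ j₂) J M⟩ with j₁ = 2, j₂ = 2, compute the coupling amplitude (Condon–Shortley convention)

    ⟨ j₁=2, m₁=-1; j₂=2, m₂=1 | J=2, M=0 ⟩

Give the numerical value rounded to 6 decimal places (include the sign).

+0.267261

j₁+j₂−J=2  J+j₁−j₂=2  J−j₁+j₂=2  j₁+j₂+J+1=7
(j₁±m₁, j₂±m₂, J±M) = (1,3,3,1,2,2)
P² = 8/7
sum k=1..2:
  [1] −1/4 = -1/4
  [2] +1/2 = 1/2
S = 1/4
C² = P²·S² = 1/14 ; C = +0.267261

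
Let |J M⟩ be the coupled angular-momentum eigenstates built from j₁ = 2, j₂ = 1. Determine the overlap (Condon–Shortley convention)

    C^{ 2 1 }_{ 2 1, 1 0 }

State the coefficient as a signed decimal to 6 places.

j₁+j₂−J=1  J+j₁−j₂=3  J−j₁+j₂=1  j₁+j₂+J+1=6
(j₁±m₁, j₂±m₂, J±M) = (3,1,1,1,3,1)
P² = 3/2
sum k=0..1:
  [0] +1/2 = 1/2
  [1] −1/6 = -1/6
S = 1/3
C² = P²·S² = 1/6 ; C = +0.408248

+0.408248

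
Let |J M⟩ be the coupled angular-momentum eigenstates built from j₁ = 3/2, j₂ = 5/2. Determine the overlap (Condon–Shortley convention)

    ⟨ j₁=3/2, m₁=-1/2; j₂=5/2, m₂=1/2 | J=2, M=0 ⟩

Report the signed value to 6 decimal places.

−√(1/14) = -0.267261

j₁+j₂−J=2  J+j₁−j₂=1  J−j₁+j₂=3  j₁+j₂+J+1=7
(j₁±m₁, j₂±m₂, J±M) = (1,2,3,2,2,2)
P² = 8/7
sum k=1..2:
  [1] −1/2 = -1/2
  [2] +1/4 = 1/4
S = -1/4
C² = P²·S² = 1/14 ; C = -0.267261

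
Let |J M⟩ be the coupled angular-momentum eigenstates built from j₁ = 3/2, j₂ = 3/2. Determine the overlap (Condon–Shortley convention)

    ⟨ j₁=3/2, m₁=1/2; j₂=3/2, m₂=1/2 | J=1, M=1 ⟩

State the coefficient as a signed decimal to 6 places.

√[3·2!1!1!/5! · 2!1!2!1!2!0!] = √(2/5)
  +(−1)^1/∏(1,1,0,1,1,0)! = -1  (running -1)
⟨..|..⟩ = √(2/5)·(-1) = -0.632456

-0.632456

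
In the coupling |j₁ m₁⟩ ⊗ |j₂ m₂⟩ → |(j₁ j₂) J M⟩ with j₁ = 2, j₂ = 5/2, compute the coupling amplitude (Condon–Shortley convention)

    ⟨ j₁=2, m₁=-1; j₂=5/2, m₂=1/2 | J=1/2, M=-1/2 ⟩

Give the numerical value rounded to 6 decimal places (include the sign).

-0.365148  (= −√(2/15))

triangle: 4!×0!×1!/6! = 24/720
(j±m)!: 1!×3!×3!×2!×0!×1! = 72
prefactor² = (2J+1)×Δ×N² = 24/5
  k=3: −1/(3!×1!×0!×0!×0!×1!) = -1/6
Σ = -1/6  ⇒  CG² = 24/5×(-1/6)² = 2/15
CG = −√(2/15) = -0.365148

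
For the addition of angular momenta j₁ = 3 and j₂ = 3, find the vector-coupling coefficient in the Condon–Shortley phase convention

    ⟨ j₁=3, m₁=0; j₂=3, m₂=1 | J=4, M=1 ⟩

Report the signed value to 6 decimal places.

−√(15/154) ≈ -0.312094

triangle: 2!*4!*4!/11! = 1152/39916800
(j±m)!: 3!*3!*4!*2!*5!*3! = 1244160
prefactor² = (2J+1)*Δ*N² = 124416/385
  k=0: +1/(0!*2!*3!*4!*1!*0!) = 1/288
  k=1: −1/(1!*1!*2!*3!*2!*1!) = -1/24
  k=2: +1/(2!*0!*1!*2!*3!*2!) = 1/48
Σ = -5/288  ⇒  CG² = 124416/385*(-5/288)² = 15/154
CG = −√(15/154) = -0.312094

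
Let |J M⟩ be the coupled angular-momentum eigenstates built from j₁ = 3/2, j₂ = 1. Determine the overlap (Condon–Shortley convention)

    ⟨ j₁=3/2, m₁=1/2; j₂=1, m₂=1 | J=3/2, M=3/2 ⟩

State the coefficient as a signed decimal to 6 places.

−√(2/5) = -0.632456

j₁+j₂−J=1  J+j₁−j₂=2  J−j₁+j₂=1  j₁+j₂+J+1=5
(j₁±m₁, j₂±m₂, J±M) = (2,1,2,0,3,0)
P² = 8/5
sum k=1..1:
  [1] −1/2 = -1/2
S = -1/2
C² = P²·S² = 2/5 ; C = -0.632456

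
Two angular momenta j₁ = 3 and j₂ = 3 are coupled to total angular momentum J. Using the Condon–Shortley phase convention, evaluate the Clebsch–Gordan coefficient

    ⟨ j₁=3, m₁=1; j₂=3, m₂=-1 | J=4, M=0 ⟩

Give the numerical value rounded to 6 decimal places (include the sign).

+√(1/154) = +0.080582

√[9·2!4!4!/11! · 4!2!2!4!4!4!] = √(663552/1925)
  +(−1)^0/∏(0,2,2,2,2,2)! = 1/32  (running 1/32)
  +(−1)^1/∏(1,1,1,1,3,3)! = -1/36  (running 1/288)
  +(−1)^2/∏(2,0,0,0,4,4)! = 1/1152  (running 5/1152)
⟨..|..⟩ = √(663552/1925)·(5/1152) = +0.080582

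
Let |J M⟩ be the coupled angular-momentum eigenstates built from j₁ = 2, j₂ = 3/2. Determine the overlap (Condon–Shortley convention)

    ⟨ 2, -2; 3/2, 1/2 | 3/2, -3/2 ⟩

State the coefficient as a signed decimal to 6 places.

+√(2/5) ≈ +0.632456

√[4·2!2!1!/6! · 0!4!2!1!0!3!] = √(32/5)
  +(−1)^2/∏(2,0,2,0,0,1)! = 1/4  (running 1/4)
⟨..|..⟩ = √(32/5)·(1/4) = +0.632456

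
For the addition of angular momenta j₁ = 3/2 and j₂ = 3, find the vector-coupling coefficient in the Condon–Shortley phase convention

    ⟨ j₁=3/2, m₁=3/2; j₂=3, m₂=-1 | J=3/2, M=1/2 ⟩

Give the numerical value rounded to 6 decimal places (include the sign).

+√(4/35) = +0.338062

√[4·3!0!3!/7! · 3!0!2!4!2!1!] = √(576/35)
  +(−1)^0/∏(0,3,0,2,0,1)! = 1/12  (running 1/12)
⟨..|..⟩ = √(576/35)·(1/12) = +0.338062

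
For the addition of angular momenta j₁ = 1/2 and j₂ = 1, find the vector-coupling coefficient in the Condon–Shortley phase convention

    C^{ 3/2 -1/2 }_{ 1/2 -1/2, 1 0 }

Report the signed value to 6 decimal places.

+0.816497  (= +√(2/3))

triangle: 0!·1!·2!/4! = 2/24
(j±m)!: 0!·1!·1!·1!·1!·2! = 2
prefactor² = (2J+1)·Δ·N² = 2/3
  k=0: +1/(0!·0!·1!·1!·0!·1!) = 1
Σ = 1  ⇒  CG² = 2/3·1² = 2/3
CG = +√(2/3) = +0.816497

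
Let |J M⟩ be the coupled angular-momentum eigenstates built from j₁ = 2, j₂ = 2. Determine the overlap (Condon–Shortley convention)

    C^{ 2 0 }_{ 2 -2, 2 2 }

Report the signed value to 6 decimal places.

+√(2/7) ≈ +0.534522

triangle: 2!×2!×2!/7! = 8/5040
(j±m)!: 0!×4!×4!×0!×2!×2! = 2304
prefactor² = (2J+1)×Δ×N² = 128/7
  k=2: +1/(2!×0!×2!×2!×0!×0!) = 1/8
Σ = 1/8  ⇒  CG² = 128/7×1/8² = 2/7
CG = +√(2/7) = +0.534522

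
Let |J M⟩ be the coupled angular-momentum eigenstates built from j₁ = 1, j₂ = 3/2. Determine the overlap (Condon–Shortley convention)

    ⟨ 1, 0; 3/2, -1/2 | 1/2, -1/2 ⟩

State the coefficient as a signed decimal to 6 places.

√[2·2!0!1!/4! · 1!1!1!2!0!1!] = √(1/3)
  +(−1)^1/∏(1,1,0,0,0,1)! = -1  (running -1)
⟨..|..⟩ = √(1/3)·(-1) = -0.577350

−√(1/3) ≈ -0.577350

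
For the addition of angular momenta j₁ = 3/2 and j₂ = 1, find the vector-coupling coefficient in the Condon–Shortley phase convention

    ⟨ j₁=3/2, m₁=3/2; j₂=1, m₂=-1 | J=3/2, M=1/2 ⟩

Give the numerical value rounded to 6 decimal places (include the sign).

+√(2/5) = +0.632456

j₁+j₂−J=1  J+j₁−j₂=2  J−j₁+j₂=1  j₁+j₂+J+1=5
(j₁±m₁, j₂±m₂, J±M) = (3,0,0,2,2,1)
P² = 8/5
sum k=0..0:
  [0] +1/2 = 1/2
S = 1/2
C² = P²·S² = 2/5 ; C = +0.632456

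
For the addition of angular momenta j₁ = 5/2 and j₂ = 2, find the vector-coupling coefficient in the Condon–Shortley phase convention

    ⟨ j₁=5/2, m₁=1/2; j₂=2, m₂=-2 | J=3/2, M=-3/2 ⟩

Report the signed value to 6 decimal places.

+0.338062

√[4·3!2!1!/7! · 3!2!0!4!0!3!] = √(576/35)
  +(−1)^0/∏(0,3,2,0,0,1)! = 1/12  (running 1/12)
⟨..|..⟩ = √(576/35)·(1/12) = +0.338062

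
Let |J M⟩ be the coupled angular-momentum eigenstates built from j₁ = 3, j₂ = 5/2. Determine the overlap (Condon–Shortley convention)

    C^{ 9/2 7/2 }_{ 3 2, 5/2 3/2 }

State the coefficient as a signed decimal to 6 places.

+0.100504

triangle: 1!×5!×4!/11! = 2880/39916800
(j±m)!: 5!×1!×4!×1!×8!×1! = 116121600
prefactor² = (2J+1)×Δ×N² = 921600/11
  k=0: +1/(0!×1!×1!×4!×4!×0!) = 1/576
  k=1: −1/(1!×0!×0!×3!×5!×1!) = -1/720
Σ = 1/2880  ⇒  CG² = 921600/11×1/2880² = 1/99
CG = +√(1/99) = +0.100504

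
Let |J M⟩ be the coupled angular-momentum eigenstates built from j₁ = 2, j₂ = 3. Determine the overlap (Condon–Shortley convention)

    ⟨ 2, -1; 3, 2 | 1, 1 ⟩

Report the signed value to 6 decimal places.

triangle: 4!*0!*2!/7! = 48/5040
(j±m)!: 1!*3!*5!*1!*2!*0! = 1440
prefactor² = (2J+1)*Δ*N² = 288/7
  k=3: −1/(3!*1!*0!*2!*0!*0!) = -1/12
Σ = -1/12  ⇒  CG² = 288/7*(-1/12)² = 2/7
CG = −√(2/7) = -0.534522

-0.534522  (= −√(2/7))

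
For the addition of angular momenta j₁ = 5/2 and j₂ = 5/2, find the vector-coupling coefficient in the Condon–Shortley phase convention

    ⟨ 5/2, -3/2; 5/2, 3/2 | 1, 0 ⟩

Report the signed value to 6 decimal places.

-0.358569

j₁+j₂−J=4  J+j₁−j₂=1  J−j₁+j₂=1  j₁+j₂+J+1=7
(j₁±m₁, j₂±m₂, J±M) = (1,4,4,1,1,1)
P² = 288/35
sum k=3..4:
  [3] −1/6 = -1/6
  [4] +1/24 = 1/24
S = -1/8
C² = P²·S² = 9/70 ; C = -0.358569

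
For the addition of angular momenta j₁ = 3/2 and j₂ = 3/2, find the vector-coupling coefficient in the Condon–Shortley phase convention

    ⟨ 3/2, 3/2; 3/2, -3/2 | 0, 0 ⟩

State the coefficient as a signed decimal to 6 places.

√[1·3!0!0!/4! · 3!0!0!3!0!0!] = √(9)
  +(−1)^0/∏(0,3,0,0,0,0)! = 1/6  (running 1/6)
⟨..|..⟩ = √(9)·(1/6) = +0.500000

+0.500000  (= +√(1/4))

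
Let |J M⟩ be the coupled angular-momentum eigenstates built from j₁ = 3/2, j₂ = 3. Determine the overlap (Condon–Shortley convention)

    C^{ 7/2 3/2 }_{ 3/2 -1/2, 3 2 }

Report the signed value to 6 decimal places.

√[8·1!2!5!/9! · 1!2!5!1!5!2!] = √(6400/21)
  +(−1)^0/∏(0,1,2,5,0,0)! = 1/240  (running 1/240)
  +(−1)^1/∏(1,0,1,4,1,1)! = -1/24  (running -3/80)
⟨..|..⟩ = √(6400/21)·(-3/80) = -0.654654

-0.654654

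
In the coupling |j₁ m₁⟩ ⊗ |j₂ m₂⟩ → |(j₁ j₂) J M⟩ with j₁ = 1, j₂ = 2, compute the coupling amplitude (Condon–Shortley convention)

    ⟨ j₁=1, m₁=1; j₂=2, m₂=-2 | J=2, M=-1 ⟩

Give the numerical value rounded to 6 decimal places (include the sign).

+√(1/3) ≈ +0.577350

j₁+j₂−J=1  J+j₁−j₂=1  J−j₁+j₂=3  j₁+j₂+J+1=6
(j₁±m₁, j₂±m₂, J±M) = (2,0,0,4,1,3)
P² = 12
sum k=0..0:
  [0] +1/6 = 1/6
S = 1/6
C² = P²·S² = 1/3 ; C = +0.577350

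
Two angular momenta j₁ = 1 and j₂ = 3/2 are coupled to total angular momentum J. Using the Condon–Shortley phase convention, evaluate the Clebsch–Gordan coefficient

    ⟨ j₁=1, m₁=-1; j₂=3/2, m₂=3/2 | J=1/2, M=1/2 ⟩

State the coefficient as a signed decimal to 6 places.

+√(1/2) = +0.707107

triangle: 2!*0!*1!/4! = 2/24
(j±m)!: 0!*2!*3!*0!*1!*0! = 12
prefactor² = (2J+1)*Δ*N² = 2
  k=2: +1/(2!*0!*0!*1!*0!*0!) = 1/2
Σ = 1/2  ⇒  CG² = 2*1/2² = 1/2
CG = +√(1/2) = +0.707107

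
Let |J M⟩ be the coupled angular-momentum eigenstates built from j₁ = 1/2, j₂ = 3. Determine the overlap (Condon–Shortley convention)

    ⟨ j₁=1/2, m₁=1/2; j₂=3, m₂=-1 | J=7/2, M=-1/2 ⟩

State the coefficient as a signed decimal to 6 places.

+√(3/7) ≈ +0.654654

√[8·0!1!6!/8! · 1!0!2!4!3!4!] = √(6912/7)
  +(−1)^0/∏(0,0,0,2,1,4)! = 1/48  (running 1/48)
⟨..|..⟩ = √(6912/7)·(1/48) = +0.654654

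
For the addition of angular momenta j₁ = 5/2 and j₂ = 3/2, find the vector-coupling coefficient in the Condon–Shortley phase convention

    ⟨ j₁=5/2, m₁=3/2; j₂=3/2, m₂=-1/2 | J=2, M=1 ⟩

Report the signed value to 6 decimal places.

j₁+j₂−J=2  J+j₁−j₂=3  J−j₁+j₂=1  j₁+j₂+J+1=7
(j₁±m₁, j₂±m₂, J±M) = (4,1,1,2,3,1)
P² = 24/7
sum k=0..1:
  [0] +1/4 = 1/4
  [1] −1/6 = -1/6
S = 1/12
C² = P²·S² = 1/42 ; C = +0.154303

+0.154303  (= +√(1/42))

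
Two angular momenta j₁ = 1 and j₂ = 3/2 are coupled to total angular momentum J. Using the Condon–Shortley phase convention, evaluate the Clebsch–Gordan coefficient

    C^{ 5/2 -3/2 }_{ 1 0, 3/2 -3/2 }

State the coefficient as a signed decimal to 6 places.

√[6·0!2!3!/6! · 1!1!0!3!1!4!] = √(72/5)
  +(−1)^0/∏(0,0,1,0,1,3)! = 1/6  (running 1/6)
⟨..|..⟩ = √(72/5)·(1/6) = +0.632456

+0.632456  (= +√(2/5))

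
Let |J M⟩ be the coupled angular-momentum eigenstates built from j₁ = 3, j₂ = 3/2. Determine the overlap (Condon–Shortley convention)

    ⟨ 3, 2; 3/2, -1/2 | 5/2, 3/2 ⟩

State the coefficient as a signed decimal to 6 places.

j₁+j₂−J=2  J+j₁−j₂=4  J−j₁+j₂=1  j₁+j₂+J+1=8
(j₁±m₁, j₂±m₂, J±M) = (5,1,1,2,4,1)
P² = 288/7
sum k=0..1:
  [0] +1/12 = 1/12
  [1] −1/24 = -1/24
S = 1/24
C² = P²·S² = 1/14 ; C = +0.267261

+√(1/14) ≈ +0.267261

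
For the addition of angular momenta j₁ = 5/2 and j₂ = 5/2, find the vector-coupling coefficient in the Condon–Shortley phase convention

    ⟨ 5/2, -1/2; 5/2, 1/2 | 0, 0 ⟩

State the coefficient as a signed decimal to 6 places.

−√(1/6) = -0.408248

j₁+j₂−J=5  J+j₁−j₂=0  J−j₁+j₂=0  j₁+j₂+J+1=6
(j₁±m₁, j₂±m₂, J±M) = (2,3,3,2,0,0)
P² = 24
sum k=3..3:
  [3] −1/12 = -1/12
S = -1/12
C² = P²·S² = 1/6 ; C = -0.408248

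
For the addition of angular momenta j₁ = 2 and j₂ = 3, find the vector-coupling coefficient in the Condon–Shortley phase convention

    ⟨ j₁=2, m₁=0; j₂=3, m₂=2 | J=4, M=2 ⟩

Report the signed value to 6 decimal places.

triangle: 1!×3!×5!/10! = 720/3628800
(j±m)!: 2!×2!×5!×1!×6!×2! = 691200
prefactor² = (2J+1)×Δ×N² = 8640/7
  k=0: +1/(0!×1!×2!×5!×1!×0!) = 1/240
  k=1: −1/(1!×0!×1!×4!×2!×1!) = -1/48
Σ = -1/60  ⇒  CG² = 8640/7×(-1/60)² = 12/35
CG = −√(12/35) = -0.585540

−√(12/35) = -0.585540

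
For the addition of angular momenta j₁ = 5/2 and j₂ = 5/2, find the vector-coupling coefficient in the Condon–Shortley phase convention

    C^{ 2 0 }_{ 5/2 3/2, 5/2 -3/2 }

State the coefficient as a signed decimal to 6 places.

+0.109109  (= +√(1/84))

√[5·3!2!2!/8! · 4!1!1!4!2!2!] = √(48/7)
  +(−1)^0/∏(0,3,1,1,1,1)! = 1/6  (running 1/6)
  +(−1)^1/∏(1,2,0,0,2,2)! = -1/8  (running 1/24)
⟨..|..⟩ = √(48/7)·(1/24) = +0.109109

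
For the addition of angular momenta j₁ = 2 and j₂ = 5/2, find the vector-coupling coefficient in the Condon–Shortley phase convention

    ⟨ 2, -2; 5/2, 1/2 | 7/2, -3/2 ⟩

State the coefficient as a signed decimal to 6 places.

-0.617213  (= −√(8/21))

triangle: 1!·3!·4!/9! = 144/362880
(j±m)!: 0!·4!·3!·2!·2!·5! = 69120
prefactor² = (2J+1)·Δ·N² = 1536/7
  k=1: −1/(1!·0!·3!·2!·0!·2!) = -1/24
Σ = -1/24  ⇒  CG² = 1536/7·(-1/24)² = 8/21
CG = −√(8/21) = -0.617213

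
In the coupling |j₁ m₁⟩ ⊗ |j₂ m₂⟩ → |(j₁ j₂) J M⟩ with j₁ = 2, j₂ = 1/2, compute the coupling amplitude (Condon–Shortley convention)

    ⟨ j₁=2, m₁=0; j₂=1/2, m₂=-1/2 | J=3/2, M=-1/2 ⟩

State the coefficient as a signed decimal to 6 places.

+0.632456  (= +√(2/5))

√[4·1!3!0!/5! · 2!2!0!1!1!2!] = √(8/5)
  +(−1)^0/∏(0,1,2,0,1,0)! = 1/2  (running 1/2)
⟨..|..⟩ = √(8/5)·(1/2) = +0.632456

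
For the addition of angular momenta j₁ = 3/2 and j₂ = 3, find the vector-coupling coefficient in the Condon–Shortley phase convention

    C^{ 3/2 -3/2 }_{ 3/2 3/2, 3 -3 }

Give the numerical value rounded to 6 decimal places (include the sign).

+0.755929

triangle: 3!×0!×3!/7! = 36/5040
(j±m)!: 3!×0!×0!×6!×0!×3! = 25920
prefactor² = (2J+1)×Δ×N² = 5184/7
  k=0: +1/(0!×3!×0!×0!×0!×3!) = 1/36
Σ = 1/36  ⇒  CG² = 5184/7×1/36² = 4/7
CG = +√(4/7) = +0.755929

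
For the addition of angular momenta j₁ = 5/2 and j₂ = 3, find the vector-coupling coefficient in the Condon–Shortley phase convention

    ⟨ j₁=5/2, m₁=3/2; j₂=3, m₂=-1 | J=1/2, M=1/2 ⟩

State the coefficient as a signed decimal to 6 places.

triangle: 5!*0!*1!/7! = 120/5040
(j±m)!: 4!*1!*2!*4!*1!*0! = 1152
prefactor² = (2J+1)*Δ*N² = 384/7
  k=1: −1/(1!*4!*0!*1!*0!*0!) = -1/24
Σ = -1/24  ⇒  CG² = 384/7*(-1/24)² = 2/21
CG = −√(2/21) = -0.308607

-0.308607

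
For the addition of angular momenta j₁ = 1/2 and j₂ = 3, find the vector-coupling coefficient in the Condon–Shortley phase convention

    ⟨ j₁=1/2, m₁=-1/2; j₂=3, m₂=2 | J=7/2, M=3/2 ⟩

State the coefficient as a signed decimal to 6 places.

j₁+j₂−J=0  J+j₁−j₂=1  J−j₁+j₂=6  j₁+j₂+J+1=8
(j₁±m₁, j₂±m₂, J±M) = (0,1,5,1,5,2)
P² = 28800/7
sum k=0..0:
  [0] +1/120 = 1/120
S = 1/120
C² = P²·S² = 2/7 ; C = +0.534522

+√(2/7) ≈ +0.534522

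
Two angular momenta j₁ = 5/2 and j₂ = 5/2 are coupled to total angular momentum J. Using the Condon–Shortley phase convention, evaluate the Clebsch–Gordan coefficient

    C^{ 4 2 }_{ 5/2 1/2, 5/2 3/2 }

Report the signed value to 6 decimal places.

triangle: 1!×4!×4!/10! = 576/3628800
(j±m)!: 3!×2!×4!×1!×6!×2! = 414720
prefactor² = (2J+1)×Δ×N² = 20736/35
  k=0: +1/(0!×1!×2!×4!×2!×0!) = 1/96
  k=1: −1/(1!×0!×1!×3!×3!×1!) = -1/36
Σ = -5/288  ⇒  CG² = 20736/35×(-5/288)² = 5/28
CG = −√(5/28) = -0.422577

-0.422577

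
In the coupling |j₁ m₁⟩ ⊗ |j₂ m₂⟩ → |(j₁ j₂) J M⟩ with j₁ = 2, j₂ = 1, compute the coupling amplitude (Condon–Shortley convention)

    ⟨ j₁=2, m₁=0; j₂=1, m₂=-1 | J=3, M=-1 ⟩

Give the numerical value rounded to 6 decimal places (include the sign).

triangle: 0!*4!*2!/7! = 48/5040
(j±m)!: 2!*2!*0!*2!*2!*4! = 384
prefactor² = (2J+1)*Δ*N² = 128/5
  k=0: +1/(0!*0!*2!*0!*2!*2!) = 1/8
Σ = 1/8  ⇒  CG² = 128/5*1/8² = 2/5
CG = +√(2/5) = +0.632456

+0.632456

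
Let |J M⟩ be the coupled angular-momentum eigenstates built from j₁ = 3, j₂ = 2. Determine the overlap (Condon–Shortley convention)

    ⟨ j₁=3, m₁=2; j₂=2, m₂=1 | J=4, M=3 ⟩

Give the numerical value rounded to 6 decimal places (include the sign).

+√(1/20) ≈ +0.223607

triangle: 1!×5!×3!/10! = 720/3628800
(j±m)!: 5!×1!×3!×1!×7!×1! = 3628800
prefactor² = (2J+1)×Δ×N² = 6480
  k=0: +1/(0!×1!×1!×3!×4!×0!) = 1/144
  k=1: −1/(1!×0!×0!×2!×5!×1!) = -1/240
Σ = 1/360  ⇒  CG² = 6480×1/360² = 1/20
CG = +√(1/20) = +0.223607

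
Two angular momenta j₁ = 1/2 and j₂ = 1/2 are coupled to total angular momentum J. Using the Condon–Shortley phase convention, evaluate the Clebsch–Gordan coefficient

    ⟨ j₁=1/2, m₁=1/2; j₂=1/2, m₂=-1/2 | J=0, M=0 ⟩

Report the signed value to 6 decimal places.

j₁+j₂−J=1  J+j₁−j₂=0  J−j₁+j₂=0  j₁+j₂+J+1=2
(j₁±m₁, j₂±m₂, J±M) = (1,0,0,1,0,0)
P² = 1/2
sum k=0..0:
  [0] +1/1 = 1
S = 1
C² = P²·S² = 1/2 ; C = +0.707107

+0.707107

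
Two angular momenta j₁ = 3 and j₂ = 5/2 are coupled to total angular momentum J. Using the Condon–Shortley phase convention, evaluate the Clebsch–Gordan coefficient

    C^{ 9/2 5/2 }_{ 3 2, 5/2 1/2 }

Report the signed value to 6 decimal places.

triangle: 1!·5!·4!/11! = 2880/39916800
(j±m)!: 5!·1!·3!·2!·7!·2! = 14515200
prefactor² = (2J+1)·Δ·N² = 115200/11
  k=0: +1/(0!·1!·1!·3!·4!·1!) = 1/144
  k=1: −1/(1!·0!·0!·2!·5!·2!) = -1/480
Σ = 7/1440  ⇒  CG² = 115200/11·7/1440² = 49/198
CG = +√(49/198) = +0.497468

+√(49/198) = +0.497468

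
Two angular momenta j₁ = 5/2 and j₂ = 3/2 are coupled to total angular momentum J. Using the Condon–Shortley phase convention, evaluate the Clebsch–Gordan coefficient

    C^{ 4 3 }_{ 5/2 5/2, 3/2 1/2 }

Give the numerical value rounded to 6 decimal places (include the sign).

√[9·0!5!3!/9! · 5!0!2!1!7!1!] = √(21600)
  +(−1)^0/∏(0,0,0,2,5,1)! = 1/240  (running 1/240)
⟨..|..⟩ = √(21600)·(1/240) = +0.612372

+√(3/8) ≈ +0.612372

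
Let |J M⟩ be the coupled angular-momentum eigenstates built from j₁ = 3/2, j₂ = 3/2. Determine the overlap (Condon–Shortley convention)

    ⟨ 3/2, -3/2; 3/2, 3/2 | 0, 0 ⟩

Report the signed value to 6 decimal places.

-0.500000  (= −√(1/4))

√[1·3!0!0!/4! · 0!3!3!0!0!0!] = √(9)
  +(−1)^3/∏(3,0,0,0,0,0)! = -1/6  (running -1/6)
⟨..|..⟩ = √(9)·(-1/6) = -0.500000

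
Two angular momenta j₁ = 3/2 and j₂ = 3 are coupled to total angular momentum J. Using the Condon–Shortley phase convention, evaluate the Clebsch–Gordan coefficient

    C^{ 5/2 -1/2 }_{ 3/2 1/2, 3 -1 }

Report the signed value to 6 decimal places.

j₁+j₂−J=2  J+j₁−j₂=1  J−j₁+j₂=4  j₁+j₂+J+1=8
(j₁±m₁, j₂±m₂, J±M) = (2,1,2,4,2,3)
P² = 288/35
sum k=0..1:
  [0] +1/8 = 1/8
  [1] −1/6 = -1/6
S = -1/24
C² = P²·S² = 1/70 ; C = -0.119523

-0.119523  (= −√(1/70))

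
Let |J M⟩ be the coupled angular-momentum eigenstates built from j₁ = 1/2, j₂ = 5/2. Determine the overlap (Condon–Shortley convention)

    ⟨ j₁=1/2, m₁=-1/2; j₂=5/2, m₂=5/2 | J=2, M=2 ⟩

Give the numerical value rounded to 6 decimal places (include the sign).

-0.912871  (= −√(5/6))

√[5·1!0!4!/6! · 0!1!5!0!4!0!] = √(480)
  +(−1)^1/∏(1,0,0,4,0,0)! = -1/24  (running -1/24)
⟨..|..⟩ = √(480)·(-1/24) = -0.912871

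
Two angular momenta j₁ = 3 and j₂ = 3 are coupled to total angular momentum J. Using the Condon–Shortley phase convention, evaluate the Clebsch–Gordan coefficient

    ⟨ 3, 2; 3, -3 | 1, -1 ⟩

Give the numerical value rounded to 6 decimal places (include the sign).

+√(3/28) ≈ +0.327327

triangle: 5!·1!·1!/8! = 120/40320
(j±m)!: 5!·1!·0!·6!·0!·2! = 172800
prefactor² = (2J+1)·Δ·N² = 10800/7
  k=0: +1/(0!·5!·1!·0!·0!·1!) = 1/120
Σ = 1/120  ⇒  CG² = 10800/7·1/120² = 3/28
CG = +√(3/28) = +0.327327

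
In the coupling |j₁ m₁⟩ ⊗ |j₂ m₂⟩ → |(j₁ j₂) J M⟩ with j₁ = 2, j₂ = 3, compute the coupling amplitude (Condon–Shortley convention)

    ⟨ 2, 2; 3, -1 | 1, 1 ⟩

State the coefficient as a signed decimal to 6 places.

+√(1/35) ≈ +0.169031

√[3·4!0!2!/7! · 4!0!2!4!2!0!] = √(2304/35)
  +(−1)^0/∏(0,4,0,2,0,0)! = 1/48  (running 1/48)
⟨..|..⟩ = √(2304/35)·(1/48) = +0.169031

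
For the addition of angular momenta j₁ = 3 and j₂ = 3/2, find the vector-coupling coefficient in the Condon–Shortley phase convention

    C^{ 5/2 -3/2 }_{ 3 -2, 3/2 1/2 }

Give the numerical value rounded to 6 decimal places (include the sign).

j₁+j₂−J=2  J+j₁−j₂=4  J−j₁+j₂=1  j₁+j₂+J+1=8
(j₁±m₁, j₂±m₂, J±M) = (1,5,2,1,1,4)
P² = 288/7
sum k=1..2:
  [1] −1/24 = -1/24
  [2] +1/12 = 1/12
S = 1/24
C² = P²·S² = 1/14 ; C = +0.267261

+0.267261  (= +√(1/14))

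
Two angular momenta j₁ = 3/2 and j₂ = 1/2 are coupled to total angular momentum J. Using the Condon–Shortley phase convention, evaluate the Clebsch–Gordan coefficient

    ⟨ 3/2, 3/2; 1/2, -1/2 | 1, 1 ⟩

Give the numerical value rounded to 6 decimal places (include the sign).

+0.866025

j₁+j₂−J=1  J+j₁−j₂=2  J−j₁+j₂=0  j₁+j₂+J+1=4
(j₁±m₁, j₂±m₂, J±M) = (3,0,0,1,2,0)
P² = 3
sum k=0..0:
  [0] +1/2 = 1/2
S = 1/2
C² = P²·S² = 3/4 ; C = +0.866025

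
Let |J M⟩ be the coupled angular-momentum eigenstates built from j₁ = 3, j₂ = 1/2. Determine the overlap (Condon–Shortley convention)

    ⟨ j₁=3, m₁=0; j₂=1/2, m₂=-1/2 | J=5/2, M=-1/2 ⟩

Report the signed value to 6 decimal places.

√[6·1!5!0!/7! · 3!3!0!1!2!3!] = √(432/7)
  +(−1)^0/∏(0,1,3,0,2,0)! = 1/12  (running 1/12)
⟨..|..⟩ = √(432/7)·(1/12) = +0.654654

+√(3/7) = +0.654654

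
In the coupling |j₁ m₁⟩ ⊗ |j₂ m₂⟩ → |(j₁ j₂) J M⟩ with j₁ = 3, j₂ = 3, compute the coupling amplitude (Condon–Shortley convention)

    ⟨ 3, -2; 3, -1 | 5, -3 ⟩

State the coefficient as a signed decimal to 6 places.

-0.408248

√[11·1!5!5!/12! · 1!5!2!4!2!8!] = √(153600)
  +(−1)^0/∏(0,1,5,2,0,3)! = 1/1440  (running 1/1440)
  +(−1)^1/∏(1,0,4,1,1,4)! = -1/576  (running -1/960)
⟨..|..⟩ = √(153600)·(-1/960) = -0.408248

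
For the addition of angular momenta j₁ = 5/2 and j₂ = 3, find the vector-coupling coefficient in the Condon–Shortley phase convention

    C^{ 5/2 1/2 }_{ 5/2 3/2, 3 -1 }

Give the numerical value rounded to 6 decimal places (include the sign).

√[6·3!2!3!/9! · 4!1!2!4!3!2!] = √(576/35)
  +(−1)^0/∏(0,3,1,2,1,1)! = 1/12  (running 1/12)
  +(−1)^1/∏(1,2,0,1,2,2)! = -1/8  (running -1/24)
⟨..|..⟩ = √(576/35)·(-1/24) = -0.169031

-0.169031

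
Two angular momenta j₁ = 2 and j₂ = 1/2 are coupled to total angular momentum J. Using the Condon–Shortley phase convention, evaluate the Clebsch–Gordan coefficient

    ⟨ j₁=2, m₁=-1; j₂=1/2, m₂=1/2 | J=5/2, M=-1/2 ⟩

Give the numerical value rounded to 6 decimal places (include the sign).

triangle: 0!×4!×1!/6! = 24/720
(j±m)!: 1!×3!×1!×0!×2!×3! = 72
prefactor² = (2J+1)×Δ×N² = 72/5
  k=0: +1/(0!×0!×3!×1!×1!×0!) = 1/6
Σ = 1/6  ⇒  CG² = 72/5×1/6² = 2/5
CG = +√(2/5) = +0.632456

+0.632456  (= +√(2/5))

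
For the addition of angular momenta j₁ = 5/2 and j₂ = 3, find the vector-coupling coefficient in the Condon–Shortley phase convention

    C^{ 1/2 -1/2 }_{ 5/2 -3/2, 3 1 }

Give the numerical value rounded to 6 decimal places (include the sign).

√[2·5!0!1!/7! · 1!4!4!2!0!1!] = √(384/7)
  +(−1)^4/∏(4,1,0,0,0,1)! = 1/24  (running 1/24)
⟨..|..⟩ = √(384/7)·(1/24) = +0.308607

+0.308607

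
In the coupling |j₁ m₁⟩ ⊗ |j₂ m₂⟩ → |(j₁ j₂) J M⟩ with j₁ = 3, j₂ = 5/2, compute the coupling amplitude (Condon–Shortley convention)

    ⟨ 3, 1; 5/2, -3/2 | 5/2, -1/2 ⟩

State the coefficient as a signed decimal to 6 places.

−√(1/35) ≈ -0.169031

j₁+j₂−J=3  J+j₁−j₂=3  J−j₁+j₂=2  j₁+j₂+J+1=9
(j₁±m₁, j₂±m₂, J±M) = (4,2,1,4,2,3)
P² = 576/35
sum k=0..1:
  [0] +1/12 = 1/12
  [1] −1/8 = -1/8
S = -1/24
C² = P²·S² = 1/35 ; C = -0.169031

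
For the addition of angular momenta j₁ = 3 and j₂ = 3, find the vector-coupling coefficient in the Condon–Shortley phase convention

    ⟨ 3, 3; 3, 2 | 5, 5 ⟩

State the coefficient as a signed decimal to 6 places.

+0.707107

j₁+j₂−J=1  J+j₁−j₂=5  J−j₁+j₂=5  j₁+j₂+J+1=12
(j₁±m₁, j₂±m₂, J±M) = (6,0,5,1,10,0)
P² = 103680000
sum k=0..0:
  [0] +1/14400 = 1/14400
S = 1/14400
C² = P²·S² = 1/2 ; C = +0.707107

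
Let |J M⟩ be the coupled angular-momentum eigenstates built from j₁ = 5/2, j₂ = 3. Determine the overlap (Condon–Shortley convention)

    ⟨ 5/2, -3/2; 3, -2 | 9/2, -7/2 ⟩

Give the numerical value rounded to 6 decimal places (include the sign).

+0.100504  (= +√(1/99))

√[10·1!4!5!/11! · 1!4!1!5!1!8!] = √(921600/11)
  +(−1)^0/∏(0,1,4,1,0,4)! = 1/576  (running 1/576)
  +(−1)^1/∏(1,0,3,0,1,5)! = -1/720  (running 1/2880)
⟨..|..⟩ = √(921600/11)·(1/2880) = +0.100504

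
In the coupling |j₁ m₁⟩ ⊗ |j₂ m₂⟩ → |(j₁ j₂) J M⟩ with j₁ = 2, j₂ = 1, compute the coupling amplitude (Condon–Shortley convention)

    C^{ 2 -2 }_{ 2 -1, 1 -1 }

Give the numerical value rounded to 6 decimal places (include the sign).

j₁+j₂−J=1  J+j₁−j₂=3  J−j₁+j₂=1  j₁+j₂+J+1=6
(j₁±m₁, j₂±m₂, J±M) = (1,3,0,2,0,4)
P² = 12
sum k=0..0:
  [0] +1/6 = 1/6
S = 1/6
C² = P²·S² = 1/3 ; C = +0.577350

+√(1/3) ≈ +0.577350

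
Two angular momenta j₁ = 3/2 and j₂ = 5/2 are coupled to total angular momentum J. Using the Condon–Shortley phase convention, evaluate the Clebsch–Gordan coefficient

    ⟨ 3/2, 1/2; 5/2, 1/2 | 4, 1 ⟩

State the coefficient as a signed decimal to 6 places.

triangle: 0!·3!·5!/9! = 720/362880
(j±m)!: 2!·1!·3!·2!·5!·3! = 17280
prefactor² = (2J+1)·Δ·N² = 2160/7
  k=0: +1/(0!·0!·1!·3!·2!·2!) = 1/24
Σ = 1/24  ⇒  CG² = 2160/7·1/24² = 15/28
CG = +√(15/28) = +0.731925

+√(15/28) = +0.731925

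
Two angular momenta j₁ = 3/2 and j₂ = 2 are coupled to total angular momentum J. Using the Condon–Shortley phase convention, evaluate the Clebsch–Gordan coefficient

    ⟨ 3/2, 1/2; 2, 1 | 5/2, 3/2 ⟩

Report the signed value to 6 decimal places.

-0.169031

triangle: 1!*2!*3!/7! = 12/5040
(j±m)!: 2!*1!*3!*1!*4!*1! = 288
prefactor² = (2J+1)*Δ*N² = 144/35
  k=0: +1/(0!*1!*1!*3!*1!*0!) = 1/6
  k=1: −1/(1!*0!*0!*2!*2!*1!) = -1/4
Σ = -1/12  ⇒  CG² = 144/35*(-1/12)² = 1/35
CG = −√(1/35) = -0.169031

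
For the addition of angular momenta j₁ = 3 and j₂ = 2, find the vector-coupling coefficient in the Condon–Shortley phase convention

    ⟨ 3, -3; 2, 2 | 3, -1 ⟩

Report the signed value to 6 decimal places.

√[7·2!4!2!/9! · 0!6!4!0!2!4!] = √(1536)
  +(−1)^2/∏(2,0,4,2,0,0)! = 1/96  (running 1/96)
⟨..|..⟩ = √(1536)·(1/96) = +0.408248

+√(1/6) ≈ +0.408248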